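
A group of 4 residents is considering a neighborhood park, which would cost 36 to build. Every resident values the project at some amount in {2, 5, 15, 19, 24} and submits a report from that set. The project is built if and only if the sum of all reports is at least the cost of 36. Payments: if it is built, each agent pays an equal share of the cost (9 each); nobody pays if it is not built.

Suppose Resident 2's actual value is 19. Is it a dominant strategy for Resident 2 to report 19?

Consider the case where Resident 1 reports 2, Resident 3 reports 5 and Resident 4 reports 5.
Truthful report 19: project not built, utility 0.
Report 24 instead: project built, pays 9, utility 19 - 9 = 10.
Since 10 > 0, reporting 24 is strictly better here, so truthful reporting is not dominant.

No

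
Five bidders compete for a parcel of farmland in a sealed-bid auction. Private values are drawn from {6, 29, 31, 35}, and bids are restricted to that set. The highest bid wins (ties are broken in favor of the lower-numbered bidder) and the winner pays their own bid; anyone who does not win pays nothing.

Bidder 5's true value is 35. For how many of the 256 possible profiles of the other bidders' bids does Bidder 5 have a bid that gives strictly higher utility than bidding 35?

Others bid (6, 6, 6, 6): truth gives 0; bid 29 gives 6 > 0. Violating.
Others bid (6, 6, 6, 29): truth gives 0; bid 31 gives 4 > 0. Violating.
Others bid (6, 6, 29, 6): truth gives 0; bid 31 gives 4 > 0. Violating.
Others bid (6, 6, 29, 29): truth gives 0; bid 31 gives 4 > 0. Violating.
Others bid (6, 6, 6, 31): truth gives 0; no alternative beats it.
Others bid (6, 6, 6, 35): truth gives 0; no alternative beats it.
(Checking all 256 profiles: 16 have a profitable deviation, 240 do not.)

16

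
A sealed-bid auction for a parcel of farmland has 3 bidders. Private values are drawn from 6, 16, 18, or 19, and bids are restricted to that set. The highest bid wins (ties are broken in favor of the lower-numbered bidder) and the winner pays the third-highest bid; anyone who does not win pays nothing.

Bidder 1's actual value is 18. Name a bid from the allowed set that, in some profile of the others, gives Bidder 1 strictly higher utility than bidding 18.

19

Suppose Bidder 2 bids 6 and Bidder 3 bids 19.
Bid 18: loses, pays 0, utility 0.
Bid 19: wins, pays 6, utility 18 - 6 = 12.
So bidding 19 beats truth here (12 > 0).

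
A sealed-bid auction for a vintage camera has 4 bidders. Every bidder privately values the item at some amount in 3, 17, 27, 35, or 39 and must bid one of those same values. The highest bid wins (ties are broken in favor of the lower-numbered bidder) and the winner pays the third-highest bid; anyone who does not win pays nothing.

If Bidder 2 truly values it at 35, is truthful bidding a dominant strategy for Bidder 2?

Consider the case where Bidder 1 bids 3, Bidder 3 bids 3 and Bidder 4 bids 39.
Truthful bid 35: loses, pays 0, utility 0.
Bid 39 instead: wins, pays 3, utility 35 - 3 = 32.
Since 32 > 0, bidding 39 is strictly better here, so truthful bidding is not dominant.

No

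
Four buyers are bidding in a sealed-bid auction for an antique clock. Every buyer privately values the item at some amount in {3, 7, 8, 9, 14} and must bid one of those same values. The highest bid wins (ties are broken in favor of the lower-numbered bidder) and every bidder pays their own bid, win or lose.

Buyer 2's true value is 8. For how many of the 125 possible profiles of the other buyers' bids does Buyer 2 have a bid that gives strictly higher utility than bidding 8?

Others bid (3, 3, 3): truth gives 0; bid 7 gives 1 > 0. Violating.
Others bid (3, 3, 7): truth gives 0; bid 7 gives 1 > 0. Violating.
Others bid (3, 3, 9): truth gives -8; bid 9 gives -1 > -8. Violating.
Others bid (3, 3, 14): truth gives -8; bid 3 gives -3 > -8. Violating.
Others bid (3, 3, 8): truth gives 0; no alternative beats it.
Others bid (3, 7, 8): truth gives 0; no alternative beats it.
(Checking all 125 profiles: 111 have a profitable deviation, 14 do not.)

111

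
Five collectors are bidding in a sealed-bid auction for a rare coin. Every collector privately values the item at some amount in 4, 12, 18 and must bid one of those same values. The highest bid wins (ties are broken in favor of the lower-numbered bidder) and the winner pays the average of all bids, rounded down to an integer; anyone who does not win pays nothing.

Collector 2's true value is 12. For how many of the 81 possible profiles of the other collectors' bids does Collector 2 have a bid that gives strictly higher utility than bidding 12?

19

Others bid (4, 4, 4, 18): truth gives 0; bid 18 gives 3 > 0. Violating.
Others bid (4, 4, 12, 18): truth gives 0; bid 18 gives 1 > 0. Violating.
Others bid (4, 4, 18, 4): truth gives 0; bid 18 gives 3 > 0. Violating.
Others bid (4, 4, 18, 12): truth gives 0; bid 18 gives 1 > 0. Violating.
Others bid (4, 4, 4, 4): truth gives 7; no alternative beats it.
Others bid (4, 4, 4, 12): truth gives 5; no alternative beats it.
(Checking all 81 profiles: 19 have a profitable deviation, 62 do not.)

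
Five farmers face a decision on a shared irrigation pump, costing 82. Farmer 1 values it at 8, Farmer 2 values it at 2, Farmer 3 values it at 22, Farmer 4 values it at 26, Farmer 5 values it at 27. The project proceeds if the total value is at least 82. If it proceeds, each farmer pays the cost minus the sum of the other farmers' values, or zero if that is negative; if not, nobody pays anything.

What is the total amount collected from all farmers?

Total value 85 ≥ cost 82, so it is built.
Farmer 1: others sum to 77; max(0, 82 - 77) = 5.
Farmer 2: others sum to 83; max(0, 82 - 83) = 0.
Farmer 3: others sum to 63; max(0, 82 - 63) = 19.
Farmer 4: others sum to 59; max(0, 82 - 59) = 23.
Farmer 5: others sum to 58; max(0, 82 - 58) = 24.
Total collected = 5 + 0 + 19 + 23 + 24 = 71.

71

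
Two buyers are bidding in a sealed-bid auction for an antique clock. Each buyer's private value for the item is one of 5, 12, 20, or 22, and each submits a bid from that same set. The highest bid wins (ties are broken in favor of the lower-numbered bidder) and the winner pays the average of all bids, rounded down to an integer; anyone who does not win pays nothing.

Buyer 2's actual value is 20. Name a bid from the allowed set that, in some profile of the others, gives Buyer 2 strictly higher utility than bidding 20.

Suppose Buyer 1 bids 5.
Bid 20: wins, pays 12, utility 20 - 12 = 8.
Bid 12: wins, pays 8, utility 20 - 8 = 12.
So bidding 12 beats truth here (12 > 8).

12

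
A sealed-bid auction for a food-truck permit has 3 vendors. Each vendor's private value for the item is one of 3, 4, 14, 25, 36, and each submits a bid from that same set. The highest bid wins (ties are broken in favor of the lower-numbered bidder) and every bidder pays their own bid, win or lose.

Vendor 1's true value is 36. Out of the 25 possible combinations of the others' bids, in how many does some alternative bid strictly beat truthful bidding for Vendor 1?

16

Others bid (3, 3): truth gives 0; bid 3 gives 33 > 0. Violating.
Others bid (3, 4): truth gives 0; bid 4 gives 32 > 0. Violating.
Others bid (3, 14): truth gives 0; bid 14 gives 22 > 0. Violating.
Others bid (3, 25): truth gives 0; bid 25 gives 11 > 0. Violating.
Others bid (3, 36): truth gives 0; no alternative beats it.
Others bid (4, 36): truth gives 0; no alternative beats it.
(Checking all 25 profiles: 16 have a profitable deviation, 9 do not.)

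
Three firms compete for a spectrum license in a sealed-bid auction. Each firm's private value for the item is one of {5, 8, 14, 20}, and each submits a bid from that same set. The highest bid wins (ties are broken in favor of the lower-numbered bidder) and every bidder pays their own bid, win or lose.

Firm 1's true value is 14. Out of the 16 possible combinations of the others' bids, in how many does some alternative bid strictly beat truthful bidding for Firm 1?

Others bid (5, 5): truth gives 0; bid 5 gives 9 > 0. Violating.
Others bid (5, 8): truth gives 0; bid 8 gives 6 > 0. Violating.
Others bid (5, 20): truth gives -14; bid 5 gives -5 > -14. Violating.
Others bid (8, 5): truth gives 0; bid 8 gives 6 > 0. Violating.
Others bid (5, 14): truth gives 0; no alternative beats it.
Others bid (8, 14): truth gives 0; no alternative beats it.
(Checking all 16 profiles: 11 have a profitable deviation, 5 do not.)

11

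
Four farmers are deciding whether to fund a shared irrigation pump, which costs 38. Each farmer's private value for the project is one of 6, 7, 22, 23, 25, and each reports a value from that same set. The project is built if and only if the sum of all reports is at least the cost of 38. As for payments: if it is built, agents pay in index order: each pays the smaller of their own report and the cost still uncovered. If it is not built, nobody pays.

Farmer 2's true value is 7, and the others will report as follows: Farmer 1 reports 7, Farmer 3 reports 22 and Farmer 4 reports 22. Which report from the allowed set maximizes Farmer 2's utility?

Report 6: project built, pays 6, utility 7 - 6 = 1.
Report 7: project built, pays 7, utility 7 - 7 = 0.
Report 22: project built, pays 22, utility 7 - 22 = -15.
Report 23: project built, pays 23, utility 7 - 23 = -16.
Report 25: project built, pays 25, utility 7 - 25 = -18.
The best choice is 6 with utility 1.

6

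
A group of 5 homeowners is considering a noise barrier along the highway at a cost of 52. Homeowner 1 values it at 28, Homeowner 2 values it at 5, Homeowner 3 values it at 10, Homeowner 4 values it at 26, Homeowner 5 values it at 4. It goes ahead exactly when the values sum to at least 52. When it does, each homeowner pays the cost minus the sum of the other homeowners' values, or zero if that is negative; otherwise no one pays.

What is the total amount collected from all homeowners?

12

Total value 73 ≥ cost 52, so it is built.
Homeowner 1: others sum to 45; max(0, 52 - 45) = 7.
Homeowner 2: others sum to 68; max(0, 52 - 68) = 0.
Homeowner 3: others sum to 63; max(0, 52 - 63) = 0.
Homeowner 4: others sum to 47; max(0, 52 - 47) = 5.
Homeowner 5: others sum to 69; max(0, 52 - 69) = 0.
Total collected = 7 + 0 + 0 + 5 + 0 = 12.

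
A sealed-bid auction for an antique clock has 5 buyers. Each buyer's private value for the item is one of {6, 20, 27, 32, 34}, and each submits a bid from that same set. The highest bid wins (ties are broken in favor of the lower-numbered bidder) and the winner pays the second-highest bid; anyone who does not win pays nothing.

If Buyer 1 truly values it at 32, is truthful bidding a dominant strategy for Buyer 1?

Check each profile of the others' bids and compare truth against every alternative bid.
Others bid (6, 6, 6, 6): truth gives 26, best alternative gives 26.
Others bid (6, 6, 6, 20): truth gives 12, best alternative gives 12.
Others bid (6, 6, 20, 6): truth gives 12, best alternative gives 12.
Others bid (6, 6, 20, 20): truth gives 12, best alternative gives 12.
Others bid (6, 20, 6, 6): truth gives 12, best alternative gives 12.
Others bid (6, 20, 6, 20): truth gives 12, best alternative gives 12.
(Remaining 619 profiles checked similarly; truth is weakly best in each.)
In every case the truthful bid is at least as good as any alternative, so it is a dominant strategy.

Yes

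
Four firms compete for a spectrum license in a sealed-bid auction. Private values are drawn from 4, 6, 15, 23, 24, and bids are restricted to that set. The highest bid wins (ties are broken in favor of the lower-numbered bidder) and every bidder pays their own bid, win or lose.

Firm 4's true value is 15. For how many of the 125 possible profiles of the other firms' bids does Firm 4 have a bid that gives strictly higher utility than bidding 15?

Others bid (4, 4, 4): truth gives 0; bid 6 gives 9 > 0. Violating.
Others bid (4, 4, 15): truth gives -15; bid 4 gives -4 > -15. Violating.
Others bid (4, 4, 23): truth gives -15; bid 4 gives -4 > -15. Violating.
Others bid (4, 4, 24): truth gives -15; bid 4 gives -4 > -15. Violating.
Others bid (4, 4, 6): truth gives 0; no alternative beats it.
Others bid (4, 6, 4): truth gives 0; no alternative beats it.
(Checking all 125 profiles: 118 have a profitable deviation, 7 do not.)

118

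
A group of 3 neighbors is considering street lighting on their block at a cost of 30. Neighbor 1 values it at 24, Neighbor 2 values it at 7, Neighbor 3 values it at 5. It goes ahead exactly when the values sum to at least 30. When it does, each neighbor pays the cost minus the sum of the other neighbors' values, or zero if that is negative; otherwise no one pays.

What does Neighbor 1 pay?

18

Total value 36 ≥ cost 30, so the project is built.
The other neighbors' values sum to 12.
Cost minus that sum is 30 - 12 = 18.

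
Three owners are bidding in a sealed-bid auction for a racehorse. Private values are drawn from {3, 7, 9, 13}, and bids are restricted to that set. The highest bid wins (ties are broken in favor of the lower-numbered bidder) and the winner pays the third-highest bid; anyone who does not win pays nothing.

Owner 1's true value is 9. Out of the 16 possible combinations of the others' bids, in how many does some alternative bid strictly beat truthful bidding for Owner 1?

Others bid (3, 13): truth gives 0; bid 13 gives 6 > 0. Violating.
Others bid (7, 13): truth gives 0; bid 13 gives 2 > 0. Violating.
Others bid (13, 3): truth gives 0; bid 13 gives 6 > 0. Violating.
Others bid (13, 7): truth gives 0; bid 13 gives 2 > 0. Violating.
Others bid (3, 3): truth gives 6; no alternative beats it.
Others bid (3, 7): truth gives 6; no alternative beats it.
(Checking all 16 profiles: 4 have a profitable deviation, 12 do not.)

4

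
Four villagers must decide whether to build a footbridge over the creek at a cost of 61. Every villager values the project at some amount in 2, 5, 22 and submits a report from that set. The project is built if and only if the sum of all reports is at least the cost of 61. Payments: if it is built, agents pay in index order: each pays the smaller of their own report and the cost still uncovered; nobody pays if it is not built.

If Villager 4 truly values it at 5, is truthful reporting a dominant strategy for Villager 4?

Check each profile of the others' reports and compare truth against every alternative report.
Others report (22, 22, 22): truth gives 5, best alternative gives 5.
Others report (2, 2, 2): truth gives 0, best alternative gives 0.
Others report (2, 2, 5): truth gives 0, best alternative gives 0.
Others report (2, 2, 22): truth gives 0, best alternative gives 0.
Others report (2, 5, 2): truth gives 0, best alternative gives 0.
Others report (2, 5, 5): truth gives 0, best alternative gives 0.
(Remaining 21 profiles checked similarly; truth is weakly best in each.)
In every case the truthful report is at least as good as any alternative, so it is a dominant strategy.

Yes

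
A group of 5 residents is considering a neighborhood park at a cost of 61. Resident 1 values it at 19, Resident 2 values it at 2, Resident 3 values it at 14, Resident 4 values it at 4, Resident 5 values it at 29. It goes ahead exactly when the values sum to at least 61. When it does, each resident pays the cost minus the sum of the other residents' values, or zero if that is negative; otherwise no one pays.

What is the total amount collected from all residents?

Total value 68 ≥ cost 61, so it is built.
Resident 1: others sum to 49; max(0, 61 - 49) = 12.
Resident 2: others sum to 66; max(0, 61 - 66) = 0.
Resident 3: others sum to 54; max(0, 61 - 54) = 7.
Resident 4: others sum to 64; max(0, 61 - 64) = 0.
Resident 5: others sum to 39; max(0, 61 - 39) = 22.
Total collected = 12 + 0 + 7 + 0 + 22 = 41.

41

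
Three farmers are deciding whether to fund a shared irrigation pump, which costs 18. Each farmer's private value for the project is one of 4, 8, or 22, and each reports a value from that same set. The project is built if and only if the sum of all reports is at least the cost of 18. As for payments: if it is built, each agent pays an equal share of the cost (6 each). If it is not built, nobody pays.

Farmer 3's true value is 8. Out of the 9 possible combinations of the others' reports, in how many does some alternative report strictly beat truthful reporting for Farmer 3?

1

Others report (4, 4): truth gives 0; report 22 gives 2 > 0. Violating.
Others report (4, 8): truth gives 2; no alternative beats it.
Others report (4, 22): truth gives 2; no alternative beats it.
(Checking all 9 profiles: 1 has a profitable deviation, 8 do not.)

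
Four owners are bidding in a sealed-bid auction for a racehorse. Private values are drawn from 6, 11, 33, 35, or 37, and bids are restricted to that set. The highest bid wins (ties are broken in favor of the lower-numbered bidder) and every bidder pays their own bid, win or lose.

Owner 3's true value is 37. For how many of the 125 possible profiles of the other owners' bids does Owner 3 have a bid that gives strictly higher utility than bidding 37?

Others bid (6, 6, 6): truth gives 0; bid 11 gives 26 > 0. Violating.
Others bid (6, 6, 11): truth gives 0; bid 11 gives 26 > 0. Violating.
Others bid (6, 6, 33): truth gives 0; bid 33 gives 4 > 0. Violating.
Others bid (6, 6, 35): truth gives 0; bid 35 gives 2 > 0. Violating.
Others bid (6, 6, 37): truth gives 0; no alternative beats it.
Others bid (6, 11, 37): truth gives 0; no alternative beats it.
(Checking all 125 profiles: 81 have a profitable deviation, 44 do not.)

81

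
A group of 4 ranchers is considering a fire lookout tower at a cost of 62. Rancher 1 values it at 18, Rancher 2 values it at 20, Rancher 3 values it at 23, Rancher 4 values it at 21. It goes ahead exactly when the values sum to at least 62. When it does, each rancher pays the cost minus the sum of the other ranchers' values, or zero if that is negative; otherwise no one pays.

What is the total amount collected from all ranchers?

Total value 82 ≥ cost 62, so it is built.
Rancher 1: others sum to 64; max(0, 62 - 64) = 0.
Rancher 2: others sum to 62; max(0, 62 - 62) = 0.
Rancher 3: others sum to 59; max(0, 62 - 59) = 3.
Rancher 4: others sum to 61; max(0, 62 - 61) = 1.
Total collected = 0 + 0 + 3 + 1 = 4.

4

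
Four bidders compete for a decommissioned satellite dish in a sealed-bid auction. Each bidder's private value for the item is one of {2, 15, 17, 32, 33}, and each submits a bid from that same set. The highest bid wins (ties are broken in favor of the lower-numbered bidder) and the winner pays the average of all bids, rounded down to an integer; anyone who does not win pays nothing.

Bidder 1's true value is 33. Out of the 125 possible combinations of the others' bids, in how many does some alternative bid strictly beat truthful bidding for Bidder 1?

36

Others bid (2, 2, 2): truth gives 24; bid 2 gives 31 > 24. Violating.
Others bid (2, 2, 15): truth gives 20; bid 15 gives 25 > 20. Violating.
Others bid (2, 2, 17): truth gives 20; bid 17 gives 24 > 20. Violating.
Others bid (2, 15, 2): truth gives 20; bid 15 gives 25 > 20. Violating.
Others bid (2, 2, 32): truth gives 16; no alternative beats it.
Others bid (2, 2, 33): truth gives 16; no alternative beats it.
(Checking all 125 profiles: 36 have a profitable deviation, 89 do not.)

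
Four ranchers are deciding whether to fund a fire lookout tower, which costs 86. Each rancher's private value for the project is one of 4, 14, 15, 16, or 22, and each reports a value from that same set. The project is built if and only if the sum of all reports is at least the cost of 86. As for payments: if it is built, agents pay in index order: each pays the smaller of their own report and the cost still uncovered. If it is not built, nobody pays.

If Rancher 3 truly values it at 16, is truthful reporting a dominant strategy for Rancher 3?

Yes

Check each profile of the others' reports and compare truth against every alternative report.
Others report (4, 4, 4): truth gives 0, best alternative gives 0.
Others report (4, 4, 14): truth gives 0, best alternative gives 0.
Others report (4, 4, 15): truth gives 0, best alternative gives 0.
Others report (4, 4, 16): truth gives 0, best alternative gives 0.
Others report (4, 4, 22): truth gives 0, best alternative gives 0.
Others report (4, 14, 4): truth gives 0, best alternative gives 0.
(Remaining 119 profiles checked similarly; truth is weakly best in each.)
In every case the truthful report is at least as good as any alternative, so it is a dominant strategy.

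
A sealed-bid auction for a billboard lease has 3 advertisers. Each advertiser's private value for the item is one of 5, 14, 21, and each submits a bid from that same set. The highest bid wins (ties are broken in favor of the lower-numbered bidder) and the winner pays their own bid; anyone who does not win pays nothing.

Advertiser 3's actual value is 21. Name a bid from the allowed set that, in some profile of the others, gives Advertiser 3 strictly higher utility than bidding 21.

14

Suppose Advertiser 1 bids 5 and Advertiser 2 bids 5.
Bid 21: wins, pays 21, utility 21 - 21 = 0.
Bid 14: wins, pays 14, utility 21 - 14 = 7.
So bidding 14 beats truth here (7 > 0).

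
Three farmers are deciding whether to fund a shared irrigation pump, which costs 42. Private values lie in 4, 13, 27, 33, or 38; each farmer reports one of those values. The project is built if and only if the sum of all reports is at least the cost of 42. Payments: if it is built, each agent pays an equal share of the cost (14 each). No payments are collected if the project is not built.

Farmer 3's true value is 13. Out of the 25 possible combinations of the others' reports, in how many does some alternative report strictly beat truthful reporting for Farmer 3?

4

Others report (4, 27): truth gives -1; report 4 gives 0 > -1. Violating.
Others report (4, 33): truth gives -1; report 4 gives 0 > -1. Violating.
Others report (27, 4): truth gives -1; report 4 gives 0 > -1. Violating.
Others report (33, 4): truth gives -1; report 4 gives 0 > -1. Violating.
Others report (4, 4): truth gives 0; no alternative beats it.
Others report (4, 13): truth gives 0; no alternative beats it.
(Checking all 25 profiles: 4 have a profitable deviation, 21 do not.)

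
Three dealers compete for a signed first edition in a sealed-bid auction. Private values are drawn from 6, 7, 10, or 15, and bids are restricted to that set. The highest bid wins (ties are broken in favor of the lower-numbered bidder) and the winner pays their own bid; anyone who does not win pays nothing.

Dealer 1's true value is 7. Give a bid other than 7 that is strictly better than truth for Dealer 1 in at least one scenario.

6

Suppose Dealer 2 bids 6 and Dealer 3 bids 6.
Bid 7: wins, pays 7, utility 7 - 7 = 0.
Bid 6: wins, pays 6, utility 7 - 6 = 1.
So bidding 6 beats truth here (1 > 0).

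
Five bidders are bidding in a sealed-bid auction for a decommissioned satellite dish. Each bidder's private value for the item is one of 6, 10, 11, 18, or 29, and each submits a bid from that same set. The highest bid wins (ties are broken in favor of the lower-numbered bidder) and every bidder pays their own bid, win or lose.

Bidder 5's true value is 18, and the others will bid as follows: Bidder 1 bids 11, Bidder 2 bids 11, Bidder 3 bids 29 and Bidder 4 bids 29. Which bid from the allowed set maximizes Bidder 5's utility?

6

Bid 6: loses but pays 6, utility -6.
Bid 10: loses but pays 10, utility -10.
Bid 11: loses but pays 11, utility -11.
Bid 18: loses but pays 18, utility -18.
Bid 29: loses but pays 29, utility -29.
The best choice is 6 with utility -6.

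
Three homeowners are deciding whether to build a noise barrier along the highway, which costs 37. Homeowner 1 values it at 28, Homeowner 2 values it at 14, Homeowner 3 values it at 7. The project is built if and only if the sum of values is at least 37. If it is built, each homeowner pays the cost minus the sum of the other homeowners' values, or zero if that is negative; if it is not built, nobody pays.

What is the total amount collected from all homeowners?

18

Total value 49 ≥ cost 37, so it is built.
Homeowner 1: others sum to 21; max(0, 37 - 21) = 16.
Homeowner 2: others sum to 35; max(0, 37 - 35) = 2.
Homeowner 3: others sum to 42; max(0, 37 - 42) = 0.
Total collected = 16 + 2 + 0 = 18.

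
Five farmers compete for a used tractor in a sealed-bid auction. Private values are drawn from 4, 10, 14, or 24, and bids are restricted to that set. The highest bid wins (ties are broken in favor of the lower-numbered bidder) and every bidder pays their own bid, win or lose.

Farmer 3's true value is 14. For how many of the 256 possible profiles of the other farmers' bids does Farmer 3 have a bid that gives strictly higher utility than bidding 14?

224

Others bid (4, 4, 4, 4): truth gives 0; bid 10 gives 4 > 0. Violating.
Others bid (4, 4, 4, 10): truth gives 0; bid 10 gives 4 > 0. Violating.
Others bid (4, 4, 4, 24): truth gives -14; bid 4 gives -4 > -14. Violating.
Others bid (4, 4, 10, 4): truth gives 0; bid 10 gives 4 > 0. Violating.
Others bid (4, 4, 4, 14): truth gives 0; no alternative beats it.
Others bid (4, 4, 10, 14): truth gives 0; no alternative beats it.
(Checking all 256 profiles: 224 have a profitable deviation, 32 do not.)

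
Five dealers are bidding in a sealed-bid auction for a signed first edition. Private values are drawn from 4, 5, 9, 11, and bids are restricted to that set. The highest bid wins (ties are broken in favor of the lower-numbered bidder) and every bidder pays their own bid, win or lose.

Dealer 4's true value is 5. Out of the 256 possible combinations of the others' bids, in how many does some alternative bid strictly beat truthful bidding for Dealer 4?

Others bid (4, 4, 4, 9): truth gives -5; bid 4 gives -4 > -5. Violating.
Others bid (4, 4, 4, 11): truth gives -5; bid 4 gives -4 > -5. Violating.
Others bid (4, 4, 5, 4): truth gives -5; bid 4 gives -4 > -5. Violating.
Others bid (4, 4, 5, 5): truth gives -5; bid 4 gives -4 > -5. Violating.
Others bid (4, 4, 4, 4): truth gives 0; no alternative beats it.
Others bid (4, 4, 4, 5): truth gives 0; no alternative beats it.
(Checking all 256 profiles: 254 have a profitable deviation, 2 do not.)

254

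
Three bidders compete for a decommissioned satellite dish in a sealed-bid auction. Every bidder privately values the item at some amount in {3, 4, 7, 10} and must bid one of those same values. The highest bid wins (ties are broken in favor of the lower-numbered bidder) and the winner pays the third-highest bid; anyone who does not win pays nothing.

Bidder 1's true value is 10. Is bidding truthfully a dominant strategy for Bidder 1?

Check each profile of the others' bids and compare truth against every alternative bid.
Others bid (3, 10): truth gives 7, best alternative gives 0.
Others bid (10, 3): truth gives 7, best alternative gives 0.
Others bid (4, 10): truth gives 6, best alternative gives 0.
Others bid (10, 4): truth gives 6, best alternative gives 0.
Others bid (7, 10): truth gives 3, best alternative gives 0.
Others bid (10, 7): truth gives 3, best alternative gives 0.
(Remaining 10 profiles checked similarly; truth is weakly best in each.)
In every case the truthful bid is at least as good as any alternative, so it is a dominant strategy.

Yes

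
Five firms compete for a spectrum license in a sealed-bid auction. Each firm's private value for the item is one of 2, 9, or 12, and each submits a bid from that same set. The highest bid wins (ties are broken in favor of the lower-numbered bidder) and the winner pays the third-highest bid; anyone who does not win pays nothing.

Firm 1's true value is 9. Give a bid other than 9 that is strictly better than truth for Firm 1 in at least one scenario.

Suppose Firm 2 bids 2, Firm 3 bids 2, Firm 4 bids 2 and Firm 5 bids 12.
Bid 9: loses, pays 0, utility 0.
Bid 12: wins, pays 2, utility 9 - 2 = 7.
So bidding 12 beats truth here (7 > 0).

12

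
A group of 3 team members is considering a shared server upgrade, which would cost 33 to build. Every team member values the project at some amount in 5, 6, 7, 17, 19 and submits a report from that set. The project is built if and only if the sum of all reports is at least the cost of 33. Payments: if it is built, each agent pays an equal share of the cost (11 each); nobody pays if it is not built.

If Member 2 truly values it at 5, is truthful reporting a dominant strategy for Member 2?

Check each profile of the others' reports and compare truth against every alternative report.
Others report (17, 17): truth gives -6, best alternative gives -6.
Others report (17, 19): truth gives -6, best alternative gives -6.
Others report (19, 17): truth gives -6, best alternative gives -6.
Others report (19, 19): truth gives -6, best alternative gives -6.
Others report (5, 5): truth gives 0, best alternative gives 0.
Others report (5, 6): truth gives 0, best alternative gives 0.
(Remaining 19 profiles checked similarly; truth is weakly best in each.)
In every case the truthful report is at least as good as any alternative, so it is a dominant strategy.

Yes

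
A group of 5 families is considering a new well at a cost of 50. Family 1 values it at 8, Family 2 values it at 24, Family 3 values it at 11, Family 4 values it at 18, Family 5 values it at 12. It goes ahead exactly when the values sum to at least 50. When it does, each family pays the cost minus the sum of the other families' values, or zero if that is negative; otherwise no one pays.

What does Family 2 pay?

Total value 73 ≥ cost 50, so the project is built.
The other families' values sum to 49.
Cost minus that sum is 50 - 49 = 1.

1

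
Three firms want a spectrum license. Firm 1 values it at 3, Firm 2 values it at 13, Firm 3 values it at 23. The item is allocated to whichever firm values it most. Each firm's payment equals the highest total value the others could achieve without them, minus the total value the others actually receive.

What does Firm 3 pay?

Firm 3 has the highest value and receives the item.
Without Firm 3, the item would go to the next-highest value, 13, so the others could achieve 13.
With Firm 3 present and winning, the others receive nothing, so their total is 0.
Payment = 13 - 0 = 13.

13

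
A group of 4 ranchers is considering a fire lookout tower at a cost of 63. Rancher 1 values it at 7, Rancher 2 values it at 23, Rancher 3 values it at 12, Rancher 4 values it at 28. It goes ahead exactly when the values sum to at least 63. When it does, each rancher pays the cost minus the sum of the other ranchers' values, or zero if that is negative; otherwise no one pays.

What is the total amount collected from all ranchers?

Total value 70 ≥ cost 63, so it is built.
Rancher 1: others sum to 63; max(0, 63 - 63) = 0.
Rancher 2: others sum to 47; max(0, 63 - 47) = 16.
Rancher 3: others sum to 58; max(0, 63 - 58) = 5.
Rancher 4: others sum to 42; max(0, 63 - 42) = 21.
Total collected = 0 + 16 + 5 + 21 = 42.

42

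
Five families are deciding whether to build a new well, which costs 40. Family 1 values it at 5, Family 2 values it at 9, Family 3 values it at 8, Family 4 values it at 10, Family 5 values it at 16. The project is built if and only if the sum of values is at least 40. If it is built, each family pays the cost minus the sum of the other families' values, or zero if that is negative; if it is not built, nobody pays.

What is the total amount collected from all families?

11

Total value 48 ≥ cost 40, so it is built.
Family 1: others sum to 43; max(0, 40 - 43) = 0.
Family 2: others sum to 39; max(0, 40 - 39) = 1.
Family 3: others sum to 40; max(0, 40 - 40) = 0.
Family 4: others sum to 38; max(0, 40 - 38) = 2.
Family 5: others sum to 32; max(0, 40 - 32) = 8.
Total collected = 0 + 1 + 0 + 2 + 8 = 11.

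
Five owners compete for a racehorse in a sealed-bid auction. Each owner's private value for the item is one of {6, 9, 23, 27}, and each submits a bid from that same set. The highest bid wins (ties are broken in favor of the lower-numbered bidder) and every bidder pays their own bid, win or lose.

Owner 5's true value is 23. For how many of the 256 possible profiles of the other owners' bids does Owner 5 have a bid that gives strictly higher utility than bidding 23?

241

Others bid (6, 6, 6, 6): truth gives 0; bid 9 gives 14 > 0. Violating.
Others bid (6, 6, 6, 23): truth gives -23; bid 27 gives -4 > -23. Violating.
Others bid (6, 6, 6, 27): truth gives -23; bid 6 gives -6 > -23. Violating.
Others bid (6, 6, 9, 23): truth gives -23; bid 27 gives -4 > -23. Violating.
Others bid (6, 6, 6, 9): truth gives 0; no alternative beats it.
Others bid (6, 6, 9, 6): truth gives 0; no alternative beats it.
(Checking all 256 profiles: 241 have a profitable deviation, 15 do not.)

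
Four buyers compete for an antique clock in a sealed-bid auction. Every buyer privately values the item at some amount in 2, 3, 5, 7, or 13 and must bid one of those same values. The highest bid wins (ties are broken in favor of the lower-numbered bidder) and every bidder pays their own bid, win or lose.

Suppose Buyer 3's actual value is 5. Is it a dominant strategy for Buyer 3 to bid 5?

Consider the case where Buyer 1 bids 2, Buyer 2 bids 2 and Buyer 4 bids 2.
Truthful bid 5: wins, pays 5, utility 5 - 5 = 0.
Bid 3 instead: wins, pays 3, utility 5 - 3 = 2.
Since 2 > 0, bidding 3 is strictly better here, so truthful bidding is not dominant.

No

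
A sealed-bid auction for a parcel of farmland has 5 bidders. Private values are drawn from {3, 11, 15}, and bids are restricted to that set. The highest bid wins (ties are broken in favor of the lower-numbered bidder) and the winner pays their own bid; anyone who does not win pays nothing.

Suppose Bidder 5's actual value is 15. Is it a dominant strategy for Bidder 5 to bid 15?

Consider the case where Bidder 1 bids 3, Bidder 2 bids 3, Bidder 3 bids 3 and Bidder 4 bids 3.
Truthful bid 15: wins, pays 15, utility 15 - 15 = 0.
Bid 11 instead: wins, pays 11, utility 15 - 11 = 4.
Since 4 > 0, bidding 11 is strictly better here, so truthful bidding is not dominant.

No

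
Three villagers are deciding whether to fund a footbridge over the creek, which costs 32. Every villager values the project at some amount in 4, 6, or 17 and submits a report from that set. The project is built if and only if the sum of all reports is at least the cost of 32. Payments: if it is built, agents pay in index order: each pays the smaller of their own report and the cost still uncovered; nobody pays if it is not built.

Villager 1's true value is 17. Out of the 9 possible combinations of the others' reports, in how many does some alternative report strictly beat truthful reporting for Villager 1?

1

Others report (17, 17): truth gives 0; report 4 gives 13 > 0. Violating.
Others report (4, 4): truth gives 0; no alternative beats it.
Others report (4, 6): truth gives 0; no alternative beats it.
(Checking all 9 profiles: 1 has a profitable deviation, 8 do not.)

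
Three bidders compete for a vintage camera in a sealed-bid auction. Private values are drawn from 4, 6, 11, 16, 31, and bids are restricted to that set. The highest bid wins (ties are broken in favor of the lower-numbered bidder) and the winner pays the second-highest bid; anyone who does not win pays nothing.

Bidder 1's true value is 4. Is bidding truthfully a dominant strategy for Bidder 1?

Yes

Check each profile of the others' bids and compare truth against every alternative bid.
Others bid (4, 6): truth gives 0, best alternative gives -2.
Others bid (6, 4): truth gives 0, best alternative gives -2.
Others bid (6, 6): truth gives 0, best alternative gives -2.
Others bid (4, 4): truth gives 0, best alternative gives 0.
Others bid (4, 11): truth gives 0, best alternative gives 0.
Others bid (4, 16): truth gives 0, best alternative gives 0.
(Remaining 19 profiles checked similarly; truth is weakly best in each.)
In every case the truthful bid is at least as good as any alternative, so it is a dominant strategy.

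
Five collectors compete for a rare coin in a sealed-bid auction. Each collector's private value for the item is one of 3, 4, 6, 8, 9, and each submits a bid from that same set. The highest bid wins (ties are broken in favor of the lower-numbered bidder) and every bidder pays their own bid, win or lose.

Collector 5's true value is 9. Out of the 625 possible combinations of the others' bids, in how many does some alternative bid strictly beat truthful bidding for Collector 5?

450

Others bid (3, 3, 3, 3): truth gives 0; bid 4 gives 5 > 0. Violating.
Others bid (3, 3, 3, 4): truth gives 0; bid 6 gives 3 > 0. Violating.
Others bid (3, 3, 3, 6): truth gives 0; bid 8 gives 1 > 0. Violating.
Others bid (3, 3, 3, 9): truth gives -9; bid 3 gives -3 > -9. Violating.
Others bid (3, 3, 3, 8): truth gives 0; no alternative beats it.
Others bid (3, 3, 4, 8): truth gives 0; no alternative beats it.
(Checking all 625 profiles: 450 have a profitable deviation, 175 do not.)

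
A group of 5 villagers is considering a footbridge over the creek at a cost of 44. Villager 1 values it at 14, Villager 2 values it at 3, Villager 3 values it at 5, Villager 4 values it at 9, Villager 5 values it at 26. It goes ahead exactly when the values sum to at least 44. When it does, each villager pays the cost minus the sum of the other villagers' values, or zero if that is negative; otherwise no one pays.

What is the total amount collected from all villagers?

14

Total value 57 ≥ cost 44, so it is built.
Villager 1: others sum to 43; max(0, 44 - 43) = 1.
Villager 2: others sum to 54; max(0, 44 - 54) = 0.
Villager 3: others sum to 52; max(0, 44 - 52) = 0.
Villager 4: others sum to 48; max(0, 44 - 48) = 0.
Villager 5: others sum to 31; max(0, 44 - 31) = 13.
Total collected = 1 + 0 + 0 + 0 + 13 = 14.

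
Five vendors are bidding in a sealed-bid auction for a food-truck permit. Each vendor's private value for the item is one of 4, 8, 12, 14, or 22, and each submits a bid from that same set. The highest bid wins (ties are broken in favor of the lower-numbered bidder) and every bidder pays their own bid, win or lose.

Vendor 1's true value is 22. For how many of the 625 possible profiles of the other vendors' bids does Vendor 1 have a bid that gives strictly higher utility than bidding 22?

256

Others bid (4, 4, 4, 4): truth gives 0; bid 4 gives 18 > 0. Violating.
Others bid (4, 4, 4, 8): truth gives 0; bid 8 gives 14 > 0. Violating.
Others bid (4, 4, 4, 12): truth gives 0; bid 12 gives 10 > 0. Violating.
Others bid (4, 4, 4, 14): truth gives 0; bid 14 gives 8 > 0. Violating.
Others bid (4, 4, 4, 22): truth gives 0; no alternative beats it.
Others bid (4, 4, 8, 22): truth gives 0; no alternative beats it.
(Checking all 625 profiles: 256 have a profitable deviation, 369 do not.)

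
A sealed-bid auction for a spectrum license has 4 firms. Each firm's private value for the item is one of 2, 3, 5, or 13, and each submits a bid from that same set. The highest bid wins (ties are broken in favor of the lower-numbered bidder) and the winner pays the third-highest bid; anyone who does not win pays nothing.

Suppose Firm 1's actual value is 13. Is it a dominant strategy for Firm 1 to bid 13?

Yes

Check each profile of the others' bids and compare truth against every alternative bid.
Others bid (2, 2, 13): truth gives 11, best alternative gives 0.
Others bid (2, 13, 2): truth gives 11, best alternative gives 0.
Others bid (13, 2, 2): truth gives 11, best alternative gives 0.
Others bid (2, 3, 13): truth gives 10, best alternative gives 0.
Others bid (2, 13, 3): truth gives 10, best alternative gives 0.
Others bid (3, 2, 13): truth gives 10, best alternative gives 0.
(Remaining 58 profiles checked similarly; truth is weakly best in each.)
In every case the truthful bid is at least as good as any alternative, so it is a dominant strategy.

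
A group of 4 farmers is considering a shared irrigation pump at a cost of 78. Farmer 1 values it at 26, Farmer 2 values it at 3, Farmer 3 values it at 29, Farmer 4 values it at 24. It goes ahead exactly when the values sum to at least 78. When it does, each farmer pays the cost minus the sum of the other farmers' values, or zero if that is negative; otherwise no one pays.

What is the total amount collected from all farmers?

67

Total value 82 ≥ cost 78, so it is built.
Farmer 1: others sum to 56; max(0, 78 - 56) = 22.
Farmer 2: others sum to 79; max(0, 78 - 79) = 0.
Farmer 3: others sum to 53; max(0, 78 - 53) = 25.
Farmer 4: others sum to 58; max(0, 78 - 58) = 20.
Total collected = 22 + 0 + 25 + 20 = 67.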